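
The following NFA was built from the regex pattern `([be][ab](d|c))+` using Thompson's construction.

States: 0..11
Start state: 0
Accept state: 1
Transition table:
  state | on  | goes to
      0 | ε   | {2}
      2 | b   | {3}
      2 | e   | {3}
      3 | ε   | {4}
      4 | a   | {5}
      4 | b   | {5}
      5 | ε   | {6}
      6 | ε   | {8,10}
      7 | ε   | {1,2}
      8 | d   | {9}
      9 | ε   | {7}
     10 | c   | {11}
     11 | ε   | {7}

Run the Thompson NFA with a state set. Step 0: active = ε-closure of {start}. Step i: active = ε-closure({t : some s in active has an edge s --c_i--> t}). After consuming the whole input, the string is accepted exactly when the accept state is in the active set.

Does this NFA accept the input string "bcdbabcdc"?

Answer: REJECT

Derivation:
S₀ = ε-closure({0}) = {0,2}
'b' @ 1: {3,4}
'c' @ 2: {}  — no active states
rest 'dbabcdc' ignored (set empty)
after full input: {}  (accept=1 not in)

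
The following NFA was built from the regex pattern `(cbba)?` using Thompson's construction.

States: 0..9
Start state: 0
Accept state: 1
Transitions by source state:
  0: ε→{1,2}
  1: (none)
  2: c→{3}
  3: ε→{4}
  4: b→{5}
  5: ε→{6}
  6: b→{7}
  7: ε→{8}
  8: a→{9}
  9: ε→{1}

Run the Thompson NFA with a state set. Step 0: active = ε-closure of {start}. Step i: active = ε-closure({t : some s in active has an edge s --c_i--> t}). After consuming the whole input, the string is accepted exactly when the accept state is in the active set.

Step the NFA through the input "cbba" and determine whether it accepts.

S₀ = ε-closure({0}) = {0,1,2}
'c' @ 1: {3,4}
'b' @ 2: {5,6}
'b' @ 3: {7,8}
'a' @ 4: {1,9}  [accepting]
after full input: {1,9}  (accept=1 in)

Answer: ACCEPT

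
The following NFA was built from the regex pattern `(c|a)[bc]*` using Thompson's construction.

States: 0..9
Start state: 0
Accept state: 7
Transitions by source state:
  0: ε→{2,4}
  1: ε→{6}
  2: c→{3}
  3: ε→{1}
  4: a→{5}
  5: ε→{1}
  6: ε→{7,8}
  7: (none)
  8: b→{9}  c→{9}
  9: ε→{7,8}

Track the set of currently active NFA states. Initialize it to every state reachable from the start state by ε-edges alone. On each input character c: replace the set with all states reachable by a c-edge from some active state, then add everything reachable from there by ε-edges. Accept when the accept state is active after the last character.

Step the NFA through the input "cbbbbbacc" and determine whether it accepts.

start: ε-closure({0}) = {0,2,4}
'c' @ 1: {1,3,6,7,8}  (accept∈set)
'b' @ 2: {7,8,9}  (accept∈set)
'b' @ 3: {7,8,9}  (accept∈set)
'b' @ 4: {7,8,9}  (accept∈set)
'b' @ 5: {7,8,9}  (accept∈set)
'b' @ 6: {7,8,9}  (accept∈set)
'a' @ 7: {}  — dead — no transitions
rest 'cc' ignored (set empty)
after full input: {}  (accept=7 not in)

Answer: REJECT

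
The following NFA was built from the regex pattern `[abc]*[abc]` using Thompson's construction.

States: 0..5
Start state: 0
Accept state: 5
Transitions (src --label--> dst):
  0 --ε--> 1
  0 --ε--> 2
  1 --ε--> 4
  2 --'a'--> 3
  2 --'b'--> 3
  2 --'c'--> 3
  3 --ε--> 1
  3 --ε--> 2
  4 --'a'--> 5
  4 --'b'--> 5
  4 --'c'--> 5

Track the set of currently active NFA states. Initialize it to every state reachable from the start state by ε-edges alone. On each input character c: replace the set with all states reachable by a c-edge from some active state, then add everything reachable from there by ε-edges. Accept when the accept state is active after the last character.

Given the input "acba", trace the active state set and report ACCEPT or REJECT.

initial (ε-close {0}): {0,1,2,4}
'a' @ 1: {1,2,3,4,5}  [accepting]
'c' @ 2: {1,2,3,4,5}  [accepting]
'b' @ 3: {1,2,3,4,5}  [accepting]
'a' @ 4: {1,2,3,4,5}  [accepting]
final: {1,2,3,4,5}; accept 5 in set

Answer: ACCEPT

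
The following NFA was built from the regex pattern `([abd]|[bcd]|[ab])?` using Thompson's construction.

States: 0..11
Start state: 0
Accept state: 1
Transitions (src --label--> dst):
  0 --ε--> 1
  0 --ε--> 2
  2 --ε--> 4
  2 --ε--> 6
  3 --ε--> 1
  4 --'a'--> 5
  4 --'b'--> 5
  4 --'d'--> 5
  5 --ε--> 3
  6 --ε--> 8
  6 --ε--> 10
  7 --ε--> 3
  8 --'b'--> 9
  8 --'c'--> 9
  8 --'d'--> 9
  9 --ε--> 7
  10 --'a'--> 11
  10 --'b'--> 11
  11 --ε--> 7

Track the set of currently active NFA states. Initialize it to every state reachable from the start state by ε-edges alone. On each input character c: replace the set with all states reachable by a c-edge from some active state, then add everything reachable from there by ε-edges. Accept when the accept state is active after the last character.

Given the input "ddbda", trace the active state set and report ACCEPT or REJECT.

initial (ε-close {0}): {0,1,2,4,6,8,10}
'd' @ 1: {1,3,5,7,9}  [accepting]
'd' @ 2: {}  — no active states
rest 'bda' ignored (set empty)
end set {} — state 1 not in

Answer: REJECT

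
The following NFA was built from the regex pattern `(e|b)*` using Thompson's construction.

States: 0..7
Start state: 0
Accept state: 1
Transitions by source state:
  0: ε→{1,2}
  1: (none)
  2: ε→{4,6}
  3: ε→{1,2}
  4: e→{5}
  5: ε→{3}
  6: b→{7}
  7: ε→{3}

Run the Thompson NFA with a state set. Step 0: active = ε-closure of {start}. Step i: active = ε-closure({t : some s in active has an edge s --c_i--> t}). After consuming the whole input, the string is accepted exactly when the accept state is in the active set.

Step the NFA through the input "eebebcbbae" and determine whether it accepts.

Answer: REJECT

Trace:
S₀ = ε-closure({0}) = {0,1,2,4,6}
'e' @ 1: {1,2,3,4,5,6}  (accept∈set)
'e' @ 2: {1,2,3,4,5,6}  (accept∈set)
'b' @ 3: {1,2,3,4,6,7}  (accept∈set)
'e' @ 4: {1,2,3,4,5,6}  (accept∈set)
'b' @ 5: {1,2,3,4,6,7}  (accept∈set)
'c' @ 6: {}  — no active states
rest 'bbae' ignored (set empty)
final: {}; accept 1 not in set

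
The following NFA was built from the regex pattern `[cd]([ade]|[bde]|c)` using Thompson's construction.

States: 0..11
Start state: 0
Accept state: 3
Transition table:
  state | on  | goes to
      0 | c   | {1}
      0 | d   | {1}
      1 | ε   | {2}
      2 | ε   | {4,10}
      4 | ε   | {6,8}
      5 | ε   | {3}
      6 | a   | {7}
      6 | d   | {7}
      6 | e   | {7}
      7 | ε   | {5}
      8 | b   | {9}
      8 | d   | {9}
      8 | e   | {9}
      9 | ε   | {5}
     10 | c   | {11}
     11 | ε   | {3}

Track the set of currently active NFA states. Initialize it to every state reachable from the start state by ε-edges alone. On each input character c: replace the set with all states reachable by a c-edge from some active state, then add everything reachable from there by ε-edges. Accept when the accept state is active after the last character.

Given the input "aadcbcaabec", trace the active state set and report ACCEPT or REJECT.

S₀ = ε-closure({0}) = {0}
'a' @ 1: {}  — state set empty
rest 'adcbcaabec' ignored (set empty)
after full input: {}  (accept=3 not in)

Answer: REJECT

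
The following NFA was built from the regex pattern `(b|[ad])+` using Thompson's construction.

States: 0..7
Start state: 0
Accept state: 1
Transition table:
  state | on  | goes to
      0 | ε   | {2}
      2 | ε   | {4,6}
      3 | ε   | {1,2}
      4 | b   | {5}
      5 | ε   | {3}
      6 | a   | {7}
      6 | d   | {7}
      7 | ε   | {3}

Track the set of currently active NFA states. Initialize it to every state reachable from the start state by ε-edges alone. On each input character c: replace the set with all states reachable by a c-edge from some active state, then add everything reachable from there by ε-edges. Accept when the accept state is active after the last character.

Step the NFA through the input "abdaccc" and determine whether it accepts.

initial (ε-close {0}): {0,2,4,6}
'a' @ 1: {1,2,3,4,6,7}  ✓accept
'b' @ 2: {1,2,3,4,5,6}  ✓accept
'd' @ 3: {1,2,3,4,6,7}  ✓accept
'a' @ 4: {1,2,3,4,6,7}  ✓accept
'c' @ 5: {}  — state set empty
rest 'cc' ignored (set empty)
end set {} — state 1 not in

Answer: REJECT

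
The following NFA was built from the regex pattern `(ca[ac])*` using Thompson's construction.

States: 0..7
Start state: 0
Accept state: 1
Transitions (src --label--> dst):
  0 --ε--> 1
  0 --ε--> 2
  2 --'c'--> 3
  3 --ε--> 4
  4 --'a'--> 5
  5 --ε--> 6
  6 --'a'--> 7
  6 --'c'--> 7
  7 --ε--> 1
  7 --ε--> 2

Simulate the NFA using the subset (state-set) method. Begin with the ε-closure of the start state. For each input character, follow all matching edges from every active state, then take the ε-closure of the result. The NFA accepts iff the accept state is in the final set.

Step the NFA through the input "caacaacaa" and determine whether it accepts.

initial (ε-close {0}): {0,1,2}
'c' @ 1: {3,4}
'a' @ 2: {5,6}
'a' @ 3: {1,2,7}  (accept∈set)
'c' @ 4: {3,4}
'a' @ 5: {5,6}
'a' @ 6: {1,2,7}  (accept∈set)
'c' @ 7: {3,4}
'a' @ 8: {5,6}
'a' @ 9: {1,2,7}  (accept∈set)
end set {1,2,7} — state 1 in

Answer: ACCEPT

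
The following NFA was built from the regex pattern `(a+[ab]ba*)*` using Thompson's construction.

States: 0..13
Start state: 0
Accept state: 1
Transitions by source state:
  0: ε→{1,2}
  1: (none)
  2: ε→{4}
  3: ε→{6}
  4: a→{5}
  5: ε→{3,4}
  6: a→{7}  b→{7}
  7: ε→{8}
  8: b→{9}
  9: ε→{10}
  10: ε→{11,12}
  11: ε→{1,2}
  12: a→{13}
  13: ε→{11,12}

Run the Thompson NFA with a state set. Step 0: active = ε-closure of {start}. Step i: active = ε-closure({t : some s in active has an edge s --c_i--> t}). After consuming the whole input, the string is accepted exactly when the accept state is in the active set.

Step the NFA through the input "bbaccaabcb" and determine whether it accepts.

Answer: REJECT

Steps:
S₀ = ε-closure({0}) = {0,1,2,4}
'b' @ 1: {}  — no active states
rest 'baccaabcb' ignored (set empty)
after full input: {}  (accept=1 not in)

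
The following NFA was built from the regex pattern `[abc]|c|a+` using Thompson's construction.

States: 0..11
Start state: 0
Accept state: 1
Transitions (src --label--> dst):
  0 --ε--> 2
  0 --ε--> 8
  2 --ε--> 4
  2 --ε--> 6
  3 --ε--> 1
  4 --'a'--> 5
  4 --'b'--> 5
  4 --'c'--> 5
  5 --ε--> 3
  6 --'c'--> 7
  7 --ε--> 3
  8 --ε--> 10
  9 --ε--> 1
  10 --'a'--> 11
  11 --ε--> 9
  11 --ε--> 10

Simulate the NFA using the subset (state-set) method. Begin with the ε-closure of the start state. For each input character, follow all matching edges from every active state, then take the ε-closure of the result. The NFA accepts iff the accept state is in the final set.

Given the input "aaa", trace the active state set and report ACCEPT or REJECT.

Answer: ACCEPT

Steps:
initial (ε-close {0}): {0,2,4,6,8,10}
'a' @ 1: {1,3,5,9,10,11}  ✓accept
'a' @ 2: {1,9,10,11}  ✓accept
'a' @ 3: {1,9,10,11}  ✓accept
end set {1,9,10,11} — state 1 in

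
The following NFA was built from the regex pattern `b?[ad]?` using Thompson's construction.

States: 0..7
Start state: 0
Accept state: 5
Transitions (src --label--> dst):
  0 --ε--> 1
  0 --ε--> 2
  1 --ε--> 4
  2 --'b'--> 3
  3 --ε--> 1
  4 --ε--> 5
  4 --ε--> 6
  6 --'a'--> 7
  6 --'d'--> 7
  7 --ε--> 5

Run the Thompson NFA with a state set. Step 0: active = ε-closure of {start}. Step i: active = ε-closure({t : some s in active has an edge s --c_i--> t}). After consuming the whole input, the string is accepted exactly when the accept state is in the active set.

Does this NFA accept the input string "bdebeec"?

Answer: REJECT

Steps:
S₀ = ε-closure({0}) = {0,1,2,4,5,6}
'b' @ 1: {1,3,4,5,6}  (accept∈set)
'd' @ 2: {5,7}  (accept∈set)
'e' @ 3: {}  — no active states
rest 'beec' ignored (set empty)
after full input: {}  (accept=5 not in)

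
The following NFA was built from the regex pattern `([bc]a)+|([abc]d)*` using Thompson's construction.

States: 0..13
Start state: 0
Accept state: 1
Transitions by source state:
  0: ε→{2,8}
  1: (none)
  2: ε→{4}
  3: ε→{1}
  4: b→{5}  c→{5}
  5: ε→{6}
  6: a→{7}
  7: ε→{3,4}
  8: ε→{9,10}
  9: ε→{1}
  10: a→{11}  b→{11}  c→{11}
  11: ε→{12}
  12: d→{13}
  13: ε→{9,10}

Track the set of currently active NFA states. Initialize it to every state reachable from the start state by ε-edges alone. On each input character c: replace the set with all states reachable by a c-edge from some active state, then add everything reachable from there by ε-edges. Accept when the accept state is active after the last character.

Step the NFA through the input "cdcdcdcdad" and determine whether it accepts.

S₀ = ε-closure({0}) = {0,1,2,4,8,9,10}
'c' @ 1: {5,6,11,12}
'd' @ 2: {1,9,10,13}  ✓accept
'c' @ 3: {11,12}
'd' @ 4: {1,9,10,13}  ✓accept
'c' @ 5: {11,12}
'd' @ 6: {1,9,10,13}  ✓accept
'c' @ 7: {11,12}
'd' @ 8: {1,9,10,13}  ✓accept
'a' @ 9: {11,12}
'd' @ 10: {1,9,10,13}  ✓accept
after full input: {1,9,10,13}  (accept=1 in)

Answer: ACCEPT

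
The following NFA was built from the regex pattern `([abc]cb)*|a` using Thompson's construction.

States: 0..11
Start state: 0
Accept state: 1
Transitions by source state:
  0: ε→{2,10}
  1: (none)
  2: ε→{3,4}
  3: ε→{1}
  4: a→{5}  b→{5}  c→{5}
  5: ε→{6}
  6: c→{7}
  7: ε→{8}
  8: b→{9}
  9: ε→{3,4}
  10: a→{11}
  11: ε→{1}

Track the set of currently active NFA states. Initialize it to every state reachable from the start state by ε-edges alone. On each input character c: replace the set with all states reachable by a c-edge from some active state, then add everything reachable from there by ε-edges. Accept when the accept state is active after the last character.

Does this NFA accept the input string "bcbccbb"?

start: ε-closure({0}) = {0,1,2,3,4,10}
'b' @ 1: {5,6}
'c' @ 2: {7,8}
'b' @ 3: {1,3,4,9}  (accept∈set)
'c' @ 4: {5,6}
'c' @ 5: {7,8}
'b' @ 6: {1,3,4,9}  (accept∈set)
'b' @ 7: {5,6}
end set {5,6} — state 1 not in

Answer: REJECT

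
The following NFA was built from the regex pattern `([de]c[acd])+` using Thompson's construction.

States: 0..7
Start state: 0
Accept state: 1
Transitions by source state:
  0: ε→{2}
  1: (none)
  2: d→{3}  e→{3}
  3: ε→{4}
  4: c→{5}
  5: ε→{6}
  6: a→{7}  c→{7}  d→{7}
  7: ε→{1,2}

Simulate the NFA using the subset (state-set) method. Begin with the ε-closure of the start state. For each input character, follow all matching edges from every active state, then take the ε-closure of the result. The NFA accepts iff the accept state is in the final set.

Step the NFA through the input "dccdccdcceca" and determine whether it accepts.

S₀ = ε-closure({0}) = {0,2}
'd' @ 1: {3,4}
'c' @ 2: {5,6}
'c' @ 3: {1,2,7}  (accept∈set)
'd' @ 4: {3,4}
'c' @ 5: {5,6}
'c' @ 6: {1,2,7}  (accept∈set)
'd' @ 7: {3,4}
'c' @ 8: {5,6}
'c' @ 9: {1,2,7}  (accept∈set)
'e' @ 10: {3,4}
'c' @ 11: {5,6}
'a' @ 12: {1,2,7}  (accept∈set)
after full input: {1,2,7}  (accept=1 in)

Answer: ACCEPT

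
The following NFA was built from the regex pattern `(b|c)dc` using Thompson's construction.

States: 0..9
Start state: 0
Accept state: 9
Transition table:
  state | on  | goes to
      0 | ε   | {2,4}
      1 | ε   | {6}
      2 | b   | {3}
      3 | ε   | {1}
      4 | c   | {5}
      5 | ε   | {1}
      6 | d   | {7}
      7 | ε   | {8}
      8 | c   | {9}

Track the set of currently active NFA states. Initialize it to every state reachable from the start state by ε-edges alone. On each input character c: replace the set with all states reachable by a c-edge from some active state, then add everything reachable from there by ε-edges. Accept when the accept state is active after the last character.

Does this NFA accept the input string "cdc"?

S₀ = ε-closure({0}) = {0,2,4}
'c' @ 1: {1,5,6}
'd' @ 2: {7,8}
'c' @ 3: {9}  ✓accept
end set {9} — state 9 in

Answer: ACCEPT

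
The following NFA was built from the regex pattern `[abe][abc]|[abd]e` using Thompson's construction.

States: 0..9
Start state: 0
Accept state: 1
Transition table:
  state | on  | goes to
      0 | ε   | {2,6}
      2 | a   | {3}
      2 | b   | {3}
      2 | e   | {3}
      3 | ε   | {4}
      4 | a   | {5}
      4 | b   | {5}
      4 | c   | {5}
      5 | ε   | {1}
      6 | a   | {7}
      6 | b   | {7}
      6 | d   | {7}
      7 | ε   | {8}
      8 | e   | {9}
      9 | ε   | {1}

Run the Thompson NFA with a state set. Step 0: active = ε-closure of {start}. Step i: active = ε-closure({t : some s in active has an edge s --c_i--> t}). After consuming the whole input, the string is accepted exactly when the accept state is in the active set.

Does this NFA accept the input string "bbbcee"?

start: ε-closure({0}) = {0,2,6}
'b' @ 1: {3,4,7,8}
'b' @ 2: {1,5}  ✓accept
'b' @ 3: {}  — state set empty
rest 'cee' ignored (set empty)
after full input: {}  (accept=1 not in)

Answer: REJECT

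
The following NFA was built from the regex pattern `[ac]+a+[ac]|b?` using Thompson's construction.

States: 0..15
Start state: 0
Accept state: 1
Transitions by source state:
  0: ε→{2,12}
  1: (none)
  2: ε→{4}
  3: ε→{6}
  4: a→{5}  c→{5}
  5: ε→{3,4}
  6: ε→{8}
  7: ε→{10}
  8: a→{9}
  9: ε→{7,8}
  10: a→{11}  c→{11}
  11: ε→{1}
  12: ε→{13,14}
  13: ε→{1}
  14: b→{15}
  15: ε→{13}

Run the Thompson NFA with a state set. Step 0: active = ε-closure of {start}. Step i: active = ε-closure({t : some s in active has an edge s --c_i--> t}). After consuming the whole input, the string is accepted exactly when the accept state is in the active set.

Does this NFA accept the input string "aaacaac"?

Answer: ACCEPT

Trace:
S₀ = ε-closure({0}) = {0,1,2,4,12,13,14}
'a' @ 1: {3,4,5,6,8}
'a' @ 2: {3,4,5,6,7,8,9,10}
'a' @ 3: {1,3,4,5,6,7,8,9,10,11}  (accept∈set)
'c' @ 4: {1,3,4,5,6,8,11}  (accept∈set)
'a' @ 5: {3,4,5,6,7,8,9,10}
'a' @ 6: {1,3,4,5,6,7,8,9,10,11}  (accept∈set)
'c' @ 7: {1,3,4,5,6,8,11}  (accept∈set)
end set {1,3,4,5,6,8,11} — state 1 in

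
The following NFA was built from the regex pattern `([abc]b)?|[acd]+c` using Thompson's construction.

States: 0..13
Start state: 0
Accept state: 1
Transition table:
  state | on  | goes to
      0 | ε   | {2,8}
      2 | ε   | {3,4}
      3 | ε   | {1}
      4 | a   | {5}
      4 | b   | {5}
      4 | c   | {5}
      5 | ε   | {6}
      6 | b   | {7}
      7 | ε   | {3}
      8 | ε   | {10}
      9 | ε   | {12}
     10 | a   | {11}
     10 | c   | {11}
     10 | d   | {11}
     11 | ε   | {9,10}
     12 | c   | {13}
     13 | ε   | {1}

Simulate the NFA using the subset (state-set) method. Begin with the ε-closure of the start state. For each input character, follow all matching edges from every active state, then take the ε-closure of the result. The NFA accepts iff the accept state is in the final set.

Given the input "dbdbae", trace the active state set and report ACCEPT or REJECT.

initial (ε-close {0}): {0,1,2,3,4,8,10}
'd' @ 1: {9,10,11,12}
'b' @ 2: {}  — no active states
rest 'dbae' ignored (set empty)
end set {} — state 1 not in

Answer: REJECT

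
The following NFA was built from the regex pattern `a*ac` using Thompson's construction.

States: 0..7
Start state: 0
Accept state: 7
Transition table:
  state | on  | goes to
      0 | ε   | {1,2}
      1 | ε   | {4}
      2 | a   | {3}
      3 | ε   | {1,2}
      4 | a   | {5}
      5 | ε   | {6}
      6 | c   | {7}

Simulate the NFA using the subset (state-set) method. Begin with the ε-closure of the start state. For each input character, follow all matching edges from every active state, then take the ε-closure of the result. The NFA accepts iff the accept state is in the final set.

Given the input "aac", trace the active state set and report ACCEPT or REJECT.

initial (ε-close {0}): {0,1,2,4}
'a' @ 1: {1,2,3,4,5,6}
'a' @ 2: {1,2,3,4,5,6}
'c' @ 3: {7}  ✓accept
end set {7} — state 7 in

Answer: ACCEPT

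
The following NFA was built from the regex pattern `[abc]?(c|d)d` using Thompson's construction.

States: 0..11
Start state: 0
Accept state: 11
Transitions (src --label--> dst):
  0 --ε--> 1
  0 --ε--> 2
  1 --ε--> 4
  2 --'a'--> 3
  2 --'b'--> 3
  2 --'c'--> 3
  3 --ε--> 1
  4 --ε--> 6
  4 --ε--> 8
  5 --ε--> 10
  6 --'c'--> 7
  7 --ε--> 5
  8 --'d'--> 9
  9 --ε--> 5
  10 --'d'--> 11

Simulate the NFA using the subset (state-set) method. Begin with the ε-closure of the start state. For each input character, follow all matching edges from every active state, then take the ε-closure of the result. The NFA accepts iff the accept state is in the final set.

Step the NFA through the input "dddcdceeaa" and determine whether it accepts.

Answer: REJECT

Trace:
S₀ = ε-closure({0}) = {0,1,2,4,6,8}
'd' @ 1: {5,9,10}
'd' @ 2: {11}  [accepting]
'd' @ 3: {}  — dead — no transitions
rest 'cdceeaa' ignored (set empty)
end set {} — state 11 not in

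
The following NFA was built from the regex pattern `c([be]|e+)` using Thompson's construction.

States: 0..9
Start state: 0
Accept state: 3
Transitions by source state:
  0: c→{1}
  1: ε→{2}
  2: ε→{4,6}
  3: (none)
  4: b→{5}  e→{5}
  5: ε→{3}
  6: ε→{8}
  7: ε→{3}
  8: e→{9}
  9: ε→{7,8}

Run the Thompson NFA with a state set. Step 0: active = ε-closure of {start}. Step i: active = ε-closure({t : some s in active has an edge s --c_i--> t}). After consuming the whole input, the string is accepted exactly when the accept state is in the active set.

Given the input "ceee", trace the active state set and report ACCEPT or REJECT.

Answer: ACCEPT

Derivation:
S₀ = ε-closure({0}) = {0}
'c' @ 1: {1,2,4,6,8}
'e' @ 2: {3,5,7,8,9}  (accept∈set)
'e' @ 3: {3,7,8,9}  (accept∈set)
'e' @ 4: {3,7,8,9}  (accept∈set)
final: {3,7,8,9}; accept 3 in set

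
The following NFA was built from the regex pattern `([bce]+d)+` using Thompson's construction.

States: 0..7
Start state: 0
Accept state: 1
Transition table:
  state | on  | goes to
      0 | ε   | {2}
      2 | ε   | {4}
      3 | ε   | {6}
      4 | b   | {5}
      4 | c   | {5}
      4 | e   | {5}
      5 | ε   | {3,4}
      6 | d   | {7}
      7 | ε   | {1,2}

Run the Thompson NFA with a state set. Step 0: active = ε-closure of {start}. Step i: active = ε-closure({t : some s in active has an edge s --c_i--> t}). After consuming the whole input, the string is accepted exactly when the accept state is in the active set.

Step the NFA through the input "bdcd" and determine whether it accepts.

S₀ = ε-closure({0}) = {0,2,4}
'b' @ 1: {3,4,5,6}
'd' @ 2: {1,2,4,7}  [accepting]
'c' @ 3: {3,4,5,6}
'd' @ 4: {1,2,4,7}  [accepting]
end set {1,2,4,7} — state 1 in

Answer: ACCEPT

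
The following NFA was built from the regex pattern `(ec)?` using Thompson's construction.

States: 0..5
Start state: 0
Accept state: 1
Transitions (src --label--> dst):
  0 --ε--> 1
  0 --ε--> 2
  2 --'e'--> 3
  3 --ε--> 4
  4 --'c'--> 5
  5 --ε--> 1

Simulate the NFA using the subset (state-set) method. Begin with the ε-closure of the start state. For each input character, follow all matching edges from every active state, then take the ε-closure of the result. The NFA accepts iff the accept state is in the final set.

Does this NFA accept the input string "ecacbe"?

initial (ε-close {0}): {0,1,2}
'e' @ 1: {3,4}
'c' @ 2: {1,5}  (accept∈set)
'a' @ 3: {}  — state set empty
rest 'cbe' ignored (set empty)
end set {} — state 1 not in

Answer: REJECT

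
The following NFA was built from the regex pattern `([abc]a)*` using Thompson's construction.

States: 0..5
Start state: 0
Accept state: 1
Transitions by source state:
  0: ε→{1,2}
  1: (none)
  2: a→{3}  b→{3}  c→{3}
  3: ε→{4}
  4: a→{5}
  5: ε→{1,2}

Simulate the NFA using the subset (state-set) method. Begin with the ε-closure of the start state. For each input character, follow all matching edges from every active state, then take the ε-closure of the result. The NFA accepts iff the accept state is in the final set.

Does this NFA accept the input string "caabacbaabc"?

initial (ε-close {0}): {0,1,2}
'c' @ 1: {3,4}
'a' @ 2: {1,2,5}  ✓accept
'a' @ 3: {3,4}
'b' @ 4: {}  — no active states
rest 'acbaabc' ignored (set empty)
final: {}; accept 1 not in set

Answer: REJECT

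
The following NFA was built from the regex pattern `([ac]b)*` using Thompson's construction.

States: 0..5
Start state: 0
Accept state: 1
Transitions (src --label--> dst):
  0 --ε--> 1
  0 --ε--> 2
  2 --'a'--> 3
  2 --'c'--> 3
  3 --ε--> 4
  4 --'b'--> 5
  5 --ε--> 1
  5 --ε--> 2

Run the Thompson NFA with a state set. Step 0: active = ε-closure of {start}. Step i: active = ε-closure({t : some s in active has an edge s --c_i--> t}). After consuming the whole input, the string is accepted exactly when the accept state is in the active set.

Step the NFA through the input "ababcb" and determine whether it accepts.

Answer: ACCEPT

Derivation:
S₀ = ε-closure({0}) = {0,1,2}
'a' @ 1: {3,4}
'b' @ 2: {1,2,5}  [accepting]
'a' @ 3: {3,4}
'b' @ 4: {1,2,5}  [accepting]
'c' @ 5: {3,4}
'b' @ 6: {1,2,5}  [accepting]
final: {1,2,5}; accept 1 in set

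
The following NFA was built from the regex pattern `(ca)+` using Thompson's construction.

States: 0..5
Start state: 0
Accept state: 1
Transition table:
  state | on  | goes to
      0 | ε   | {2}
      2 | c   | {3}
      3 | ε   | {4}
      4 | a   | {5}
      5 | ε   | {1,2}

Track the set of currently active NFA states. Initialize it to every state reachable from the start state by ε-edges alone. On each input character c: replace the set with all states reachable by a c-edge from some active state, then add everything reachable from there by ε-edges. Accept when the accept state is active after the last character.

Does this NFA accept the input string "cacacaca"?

S₀ = ε-closure({0}) = {0,2}
'c' @ 1: {3,4}
'a' @ 2: {1,2,5}  ✓accept
'c' @ 3: {3,4}
'a' @ 4: {1,2,5}  ✓accept
'c' @ 5: {3,4}
'a' @ 6: {1,2,5}  ✓accept
'c' @ 7: {3,4}
'a' @ 8: {1,2,5}  ✓accept
after full input: {1,2,5}  (accept=1 in)

Answer: ACCEPT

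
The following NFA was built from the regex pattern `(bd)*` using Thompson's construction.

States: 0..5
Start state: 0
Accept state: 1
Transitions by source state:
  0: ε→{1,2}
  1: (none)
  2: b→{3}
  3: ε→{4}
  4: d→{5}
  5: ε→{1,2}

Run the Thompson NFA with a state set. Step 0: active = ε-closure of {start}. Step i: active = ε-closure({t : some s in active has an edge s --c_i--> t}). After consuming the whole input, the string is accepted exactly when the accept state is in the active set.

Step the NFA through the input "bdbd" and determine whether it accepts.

S₀ = ε-closure({0}) = {0,1,2}
'b' @ 1: {3,4}
'd' @ 2: {1,2,5}  (accept∈set)
'b' @ 3: {3,4}
'd' @ 4: {1,2,5}  (accept∈set)
after full input: {1,2,5}  (accept=1 in)

Answer: ACCEPT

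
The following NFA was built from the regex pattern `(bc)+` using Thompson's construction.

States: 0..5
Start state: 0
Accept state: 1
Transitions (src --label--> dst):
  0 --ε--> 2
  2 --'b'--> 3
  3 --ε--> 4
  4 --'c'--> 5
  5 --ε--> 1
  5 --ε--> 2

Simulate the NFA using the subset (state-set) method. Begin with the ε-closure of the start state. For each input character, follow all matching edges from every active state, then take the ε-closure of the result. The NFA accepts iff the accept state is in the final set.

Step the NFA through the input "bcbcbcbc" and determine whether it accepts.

start: ε-closure({0}) = {0,2}
'b' @ 1: {3,4}
'c' @ 2: {1,2,5}  [accepting]
'b' @ 3: {3,4}
'c' @ 4: {1,2,5}  [accepting]
'b' @ 5: {3,4}
'c' @ 6: {1,2,5}  [accepting]
'b' @ 7: {3,4}
'c' @ 8: {1,2,5}  [accepting]
after full input: {1,2,5}  (accept=1 in)

Answer: ACCEPT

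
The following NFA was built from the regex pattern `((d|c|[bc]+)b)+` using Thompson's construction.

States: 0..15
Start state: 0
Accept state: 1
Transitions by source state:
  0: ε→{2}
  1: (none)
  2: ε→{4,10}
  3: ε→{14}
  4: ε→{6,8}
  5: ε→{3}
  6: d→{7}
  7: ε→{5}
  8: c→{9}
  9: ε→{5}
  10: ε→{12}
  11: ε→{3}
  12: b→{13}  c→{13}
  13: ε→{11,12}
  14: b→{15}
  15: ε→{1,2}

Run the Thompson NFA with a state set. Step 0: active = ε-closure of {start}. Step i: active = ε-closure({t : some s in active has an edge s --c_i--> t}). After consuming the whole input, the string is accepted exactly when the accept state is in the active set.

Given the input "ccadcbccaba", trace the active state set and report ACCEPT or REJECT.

initial (ε-close {0}): {0,2,4,6,8,10,12}
'c' @ 1: {3,5,9,11,12,13,14}
'c' @ 2: {3,11,12,13,14}
'a' @ 3: {}  — dead — no transitions
rest 'dcbccaba' ignored (set empty)
end set {} — state 1 not in

Answer: REJECT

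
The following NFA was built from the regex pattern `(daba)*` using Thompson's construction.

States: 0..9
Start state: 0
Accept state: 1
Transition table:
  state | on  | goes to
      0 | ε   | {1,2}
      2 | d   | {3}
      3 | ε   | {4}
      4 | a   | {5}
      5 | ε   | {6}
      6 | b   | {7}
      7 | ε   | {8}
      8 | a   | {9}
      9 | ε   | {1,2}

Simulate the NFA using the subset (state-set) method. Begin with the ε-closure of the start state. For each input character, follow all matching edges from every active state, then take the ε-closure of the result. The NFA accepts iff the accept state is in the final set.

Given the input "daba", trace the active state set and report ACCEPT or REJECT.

Answer: ACCEPT

Derivation:
start: ε-closure({0}) = {0,1,2}
'd' @ 1: {3,4}
'a' @ 2: {5,6}
'b' @ 3: {7,8}
'a' @ 4: {1,2,9}  [accepting]
after full input: {1,2,9}  (accept=1 in)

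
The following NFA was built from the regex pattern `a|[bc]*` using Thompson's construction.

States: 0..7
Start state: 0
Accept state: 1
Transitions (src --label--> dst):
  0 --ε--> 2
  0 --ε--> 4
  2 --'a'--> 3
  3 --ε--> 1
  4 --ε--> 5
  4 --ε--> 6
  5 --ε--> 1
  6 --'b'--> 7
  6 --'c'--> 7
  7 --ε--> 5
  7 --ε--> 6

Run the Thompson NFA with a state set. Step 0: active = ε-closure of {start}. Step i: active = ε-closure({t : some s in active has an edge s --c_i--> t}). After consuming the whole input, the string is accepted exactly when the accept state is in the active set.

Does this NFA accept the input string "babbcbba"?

Answer: REJECT

Derivation:
S₀ = ε-closure({0}) = {0,1,2,4,5,6}
'b' @ 1: {1,5,6,7}  (accept∈set)
'a' @ 2: {}  — state set empty
rest 'bbcbba' ignored (set empty)
end set {} — state 1 not in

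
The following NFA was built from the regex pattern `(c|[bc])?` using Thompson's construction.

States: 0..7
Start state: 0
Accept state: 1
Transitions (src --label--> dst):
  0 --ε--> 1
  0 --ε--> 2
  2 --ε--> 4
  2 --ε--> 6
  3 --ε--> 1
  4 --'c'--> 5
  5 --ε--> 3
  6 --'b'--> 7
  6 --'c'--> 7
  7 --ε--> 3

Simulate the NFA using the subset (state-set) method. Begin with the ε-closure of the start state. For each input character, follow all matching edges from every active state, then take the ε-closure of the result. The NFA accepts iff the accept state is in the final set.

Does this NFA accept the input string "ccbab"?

S₀ = ε-closure({0}) = {0,1,2,4,6}
'c' @ 1: {1,3,5,7}  ✓accept
'c' @ 2: {}  — no active states
rest 'bab' ignored (set empty)
end set {} — state 1 not in

Answer: REJECT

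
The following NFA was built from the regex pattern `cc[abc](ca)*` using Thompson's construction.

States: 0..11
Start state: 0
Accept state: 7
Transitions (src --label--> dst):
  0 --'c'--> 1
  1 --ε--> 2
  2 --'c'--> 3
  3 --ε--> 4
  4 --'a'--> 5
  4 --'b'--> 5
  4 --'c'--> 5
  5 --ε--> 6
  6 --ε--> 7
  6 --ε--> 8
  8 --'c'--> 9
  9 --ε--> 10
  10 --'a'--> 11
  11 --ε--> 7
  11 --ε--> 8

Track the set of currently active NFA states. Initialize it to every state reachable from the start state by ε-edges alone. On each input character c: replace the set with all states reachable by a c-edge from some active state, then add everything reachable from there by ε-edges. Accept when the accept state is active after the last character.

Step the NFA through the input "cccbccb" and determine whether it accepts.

Answer: REJECT

Steps:
S₀ = ε-closure({0}) = {0}
'c' @ 1: {1,2}
'c' @ 2: {3,4}
'c' @ 3: {5,6,7,8}  (accept∈set)
'b' @ 4: {}  — no active states
rest 'ccb' ignored (set empty)
end set {} — state 7 not in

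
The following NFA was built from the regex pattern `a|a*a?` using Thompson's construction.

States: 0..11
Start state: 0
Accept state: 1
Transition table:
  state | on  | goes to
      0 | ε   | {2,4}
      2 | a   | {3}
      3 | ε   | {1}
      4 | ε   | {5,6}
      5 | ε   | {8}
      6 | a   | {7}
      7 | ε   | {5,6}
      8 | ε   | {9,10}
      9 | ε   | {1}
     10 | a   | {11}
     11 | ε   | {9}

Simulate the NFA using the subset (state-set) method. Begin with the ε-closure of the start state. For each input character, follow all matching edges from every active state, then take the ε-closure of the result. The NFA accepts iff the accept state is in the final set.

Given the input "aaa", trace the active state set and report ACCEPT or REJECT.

Answer: ACCEPT

Derivation:
start: ε-closure({0}) = {0,1,2,4,5,6,8,9,10}
'a' @ 1: {1,3,5,6,7,8,9,10,11}  (accept∈set)
'a' @ 2: {1,5,6,7,8,9,10,11}  (accept∈set)
'a' @ 3: {1,5,6,7,8,9,10,11}  (accept∈set)
after full input: {1,5,6,7,8,9,10,11}  (accept=1 in)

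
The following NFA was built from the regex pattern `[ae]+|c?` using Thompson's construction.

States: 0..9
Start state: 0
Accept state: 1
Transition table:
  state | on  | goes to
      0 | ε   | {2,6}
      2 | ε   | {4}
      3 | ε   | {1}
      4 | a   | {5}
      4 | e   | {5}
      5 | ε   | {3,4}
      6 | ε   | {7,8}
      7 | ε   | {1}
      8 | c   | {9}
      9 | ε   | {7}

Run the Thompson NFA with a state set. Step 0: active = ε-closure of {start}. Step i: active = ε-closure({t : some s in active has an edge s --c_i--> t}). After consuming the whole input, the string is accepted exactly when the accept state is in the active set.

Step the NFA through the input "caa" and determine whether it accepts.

Answer: REJECT

Steps:
initial (ε-close {0}): {0,1,2,4,6,7,8}
'c' @ 1: {1,7,9}  (accept∈set)
'a' @ 2: {}  — state set empty
rest 'a' ignored (set empty)
after full input: {}  (accept=1 not in)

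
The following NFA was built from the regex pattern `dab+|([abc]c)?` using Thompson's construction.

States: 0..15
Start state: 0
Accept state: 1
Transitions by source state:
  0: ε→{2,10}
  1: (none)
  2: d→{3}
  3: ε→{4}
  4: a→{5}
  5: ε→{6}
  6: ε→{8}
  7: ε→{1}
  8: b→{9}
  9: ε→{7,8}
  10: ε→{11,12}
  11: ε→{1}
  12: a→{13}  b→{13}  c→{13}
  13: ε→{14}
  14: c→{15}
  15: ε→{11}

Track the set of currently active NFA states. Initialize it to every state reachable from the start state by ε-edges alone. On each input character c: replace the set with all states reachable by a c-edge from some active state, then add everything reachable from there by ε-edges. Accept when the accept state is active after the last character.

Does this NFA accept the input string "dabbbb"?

Answer: ACCEPT

Derivation:
start: ε-closure({0}) = {0,1,2,10,11,12}
'd' @ 1: {3,4}
'a' @ 2: {5,6,8}
'b' @ 3: {1,7,8,9}  (accept∈set)
'b' @ 4: {1,7,8,9}  (accept∈set)
'b' @ 5: {1,7,8,9}  (accept∈set)
'b' @ 6: {1,7,8,9}  (accept∈set)
end set {1,7,8,9} — state 1 in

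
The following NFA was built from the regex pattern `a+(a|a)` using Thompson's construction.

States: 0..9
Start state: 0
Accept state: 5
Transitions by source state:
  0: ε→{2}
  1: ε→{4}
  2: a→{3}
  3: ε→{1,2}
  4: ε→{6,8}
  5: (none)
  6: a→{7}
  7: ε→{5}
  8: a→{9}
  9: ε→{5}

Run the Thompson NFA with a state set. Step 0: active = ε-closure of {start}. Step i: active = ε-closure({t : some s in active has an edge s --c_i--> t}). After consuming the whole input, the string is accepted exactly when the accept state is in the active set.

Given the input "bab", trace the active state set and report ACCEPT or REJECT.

start: ε-closure({0}) = {0,2}
'b' @ 1: {}  — dead — no transitions
rest 'ab' ignored (set empty)
after full input: {}  (accept=5 not in)

Answer: REJECT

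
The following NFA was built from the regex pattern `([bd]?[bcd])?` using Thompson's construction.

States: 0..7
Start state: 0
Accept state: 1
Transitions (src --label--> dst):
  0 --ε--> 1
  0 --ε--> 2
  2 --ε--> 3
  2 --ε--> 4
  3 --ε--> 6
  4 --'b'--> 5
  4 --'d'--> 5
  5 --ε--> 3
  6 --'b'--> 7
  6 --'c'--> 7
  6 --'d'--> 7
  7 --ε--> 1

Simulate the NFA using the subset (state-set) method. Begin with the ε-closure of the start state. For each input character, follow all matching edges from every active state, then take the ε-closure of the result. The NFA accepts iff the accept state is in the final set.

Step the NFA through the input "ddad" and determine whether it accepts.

Answer: REJECT

Trace:
initial (ε-close {0}): {0,1,2,3,4,6}
'd' @ 1: {1,3,5,6,7}  [accepting]
'd' @ 2: {1,7}  [accepting]
'a' @ 3: {}  — dead — no transitions
rest 'd' ignored (set empty)
end set {} — state 1 not in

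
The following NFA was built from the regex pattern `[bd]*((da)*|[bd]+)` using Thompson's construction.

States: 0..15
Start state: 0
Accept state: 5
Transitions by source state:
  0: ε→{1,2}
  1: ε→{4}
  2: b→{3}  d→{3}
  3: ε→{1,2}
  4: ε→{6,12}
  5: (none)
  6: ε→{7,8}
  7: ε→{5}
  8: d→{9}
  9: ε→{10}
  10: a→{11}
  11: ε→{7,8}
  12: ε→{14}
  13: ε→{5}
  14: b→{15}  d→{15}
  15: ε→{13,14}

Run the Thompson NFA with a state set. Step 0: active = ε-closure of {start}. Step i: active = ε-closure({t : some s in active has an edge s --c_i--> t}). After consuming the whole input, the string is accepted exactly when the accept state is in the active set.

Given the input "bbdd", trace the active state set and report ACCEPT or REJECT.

initial (ε-close {0}): {0,1,2,4,5,6,7,8,12,14}
'b' @ 1: {1,2,3,4,5,6,7,8,12,13,14,15}  ✓accept
'b' @ 2: {1,2,3,4,5,6,7,8,12,13,14,15}  ✓accept
'd' @ 3: {1,2,3,4,5,6,7,8,9,10,12,13,14,15}  ✓accept
'd' @ 4: {1,2,3,4,5,6,7,8,9,10,12,13,14,15}  ✓accept
after full input: {1,2,3,4,5,6,7,8,9,10,12,13,14,15}  (accept=5 in)

Answer: ACCEPT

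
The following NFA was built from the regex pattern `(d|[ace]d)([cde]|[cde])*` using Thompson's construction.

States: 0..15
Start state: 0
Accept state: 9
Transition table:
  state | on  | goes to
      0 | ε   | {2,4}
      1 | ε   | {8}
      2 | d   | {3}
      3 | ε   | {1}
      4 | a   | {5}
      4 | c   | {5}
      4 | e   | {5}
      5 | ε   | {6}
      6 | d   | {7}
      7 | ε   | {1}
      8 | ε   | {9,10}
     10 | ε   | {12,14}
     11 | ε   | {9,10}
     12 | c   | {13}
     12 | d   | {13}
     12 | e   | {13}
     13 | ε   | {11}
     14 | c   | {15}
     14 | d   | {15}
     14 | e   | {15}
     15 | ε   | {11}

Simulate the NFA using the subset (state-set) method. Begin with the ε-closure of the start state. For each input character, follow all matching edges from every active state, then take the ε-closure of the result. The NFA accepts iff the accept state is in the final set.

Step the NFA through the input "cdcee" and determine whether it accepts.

start: ε-closure({0}) = {0,2,4}
'c' @ 1: {5,6}
'd' @ 2: {1,7,8,9,10,12,14}  (accept∈set)
'c' @ 3: {9,10,11,12,13,14,15}  (accept∈set)
'e' @ 4: {9,10,11,12,13,14,15}  (accept∈set)
'e' @ 5: {9,10,11,12,13,14,15}  (accept∈set)
after full input: {9,10,11,12,13,14,15}  (accept=9 in)

Answer: ACCEPT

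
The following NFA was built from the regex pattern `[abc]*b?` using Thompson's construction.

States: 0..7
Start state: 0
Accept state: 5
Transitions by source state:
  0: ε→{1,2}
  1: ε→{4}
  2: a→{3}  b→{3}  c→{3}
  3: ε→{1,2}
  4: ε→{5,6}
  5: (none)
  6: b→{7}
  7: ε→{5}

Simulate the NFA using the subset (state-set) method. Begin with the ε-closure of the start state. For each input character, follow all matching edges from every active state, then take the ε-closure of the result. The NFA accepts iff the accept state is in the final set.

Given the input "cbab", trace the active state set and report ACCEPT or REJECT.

initial (ε-close {0}): {0,1,2,4,5,6}
'c' @ 1: {1,2,3,4,5,6}  [accepting]
'b' @ 2: {1,2,3,4,5,6,7}  [accepting]
'a' @ 3: {1,2,3,4,5,6}  [accepting]
'b' @ 4: {1,2,3,4,5,6,7}  [accepting]
after full input: {1,2,3,4,5,6,7}  (accept=5 in)

Answer: ACCEPT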